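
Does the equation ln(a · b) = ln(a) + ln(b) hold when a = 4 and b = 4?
Holds

Substituting a = 4, b = 4:

LHS = ln(4 · 4) = ln(16) ≈ 2.773
RHS = ln(4) + ln(4) = 2·ln(4) ≈ 2.773

LHS = RHS, so the equation holds at this point.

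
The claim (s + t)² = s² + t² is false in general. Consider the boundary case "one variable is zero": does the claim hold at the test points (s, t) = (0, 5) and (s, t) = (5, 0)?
At (0, 5): LHS = 25, RHS = 25 → equal
At (5, 0): LHS = 25, RHS = 25 → equal

So the claim does hold at both of these boundary points, even though it is not an identity.

Answer: Yes, holds at both test points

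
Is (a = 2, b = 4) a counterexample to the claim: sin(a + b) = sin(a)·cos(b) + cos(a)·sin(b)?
No

Substituting a = 2, b = 4:
LHS = sin(2 + 4) = sin(6) ≈ -0.2794
RHS = sin(2)·cos(4) + cos(2)·sin(4) = sin(2)·cos(4) + sin(4)·cos(2) ≈ -0.2794

The sides agree, so this pair does not disprove the claim.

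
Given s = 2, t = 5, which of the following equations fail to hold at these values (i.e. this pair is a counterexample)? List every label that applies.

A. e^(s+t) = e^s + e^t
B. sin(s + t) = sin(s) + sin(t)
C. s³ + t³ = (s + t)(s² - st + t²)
A, B

Evaluating each claim at the given values:
A. LHS = e^7 ≈ 1097, RHS = e^2 + e^5 ≈ 155.8 → fails here (LHS ≠ RHS)
B. LHS = sin(7) ≈ 0.657, RHS = sin(5) + sin(2) ≈ -0.04963 → fails here (LHS ≠ RHS)
C. LHS = 133, RHS = 133 → holds here (LHS = RHS)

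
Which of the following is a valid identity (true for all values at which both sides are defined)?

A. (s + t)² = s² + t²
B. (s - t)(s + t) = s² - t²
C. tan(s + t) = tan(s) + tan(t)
B

A: fails at (1, 1) — LHS = 4, RHS = 2.
B: holds — e.g. at (1, 5), both sides equal -24.
C: fails at (1, 5) — LHS = tan(6) ≈ -0.291, RHS = tan(5) + tan(1) ≈ -1.823.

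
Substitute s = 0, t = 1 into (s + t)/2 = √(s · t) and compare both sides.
LHS = (0 + 1)/2 = 1/2
RHS = √(0 · 1) = 0

LHS ≠ RHS, so the equation does not hold here.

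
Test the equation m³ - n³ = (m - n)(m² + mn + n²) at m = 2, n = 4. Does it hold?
Holds

Substituting m = 2, n = 4:

LHS = 2³ - 4³ = -56
RHS = (2 - 4)(2² + 2·4 + 4²) = -56

LHS = RHS, so the equation holds at this point.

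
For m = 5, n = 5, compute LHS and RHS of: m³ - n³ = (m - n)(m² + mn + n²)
LHS = 5³ - 5³ = 0
RHS = (5 - 5)(5² + 5·5 + 5²) = 0

LHS = RHS: the two sides agree.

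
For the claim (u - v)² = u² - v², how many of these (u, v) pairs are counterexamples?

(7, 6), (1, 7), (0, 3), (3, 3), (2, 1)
Testing each pair:
(7, 6): LHS = 1, RHS = 13 → counterexample
(1, 7): LHS = 36, RHS = -48 → counterexample
(0, 3): LHS = 9, RHS = -9 → counterexample
(3, 3): LHS = 0, RHS = 0 → satisfies claim
(2, 1): LHS = 1, RHS = 3 → counterexample

That makes 4 counterexamples.

Answer: 4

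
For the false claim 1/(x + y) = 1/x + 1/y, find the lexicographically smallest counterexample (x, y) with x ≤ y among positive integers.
(x, y) = (1, 1)

Substituting (1, 1) into the claim:
LHS = 1/(1 + 1) = 1/2
RHS = 1/1 + 1/1 = 2

Since LHS ≠ RHS, this pair disproves the claim, and no lexicographically smaller pair (x ≤ y, positive integers) does.

For instance (1, 4) is also a counterexample (LHS = 1/5, RHS = 5/4), but it's lexicographically larger.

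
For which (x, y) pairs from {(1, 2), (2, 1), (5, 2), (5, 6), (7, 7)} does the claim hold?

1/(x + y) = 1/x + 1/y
Testing each pair:
(1, 2): LHS = 1/3, RHS = 3/2 → fails
(2, 1): LHS = 1/3, RHS = 3/2 → fails
(5, 2): LHS = 1/7, RHS = 7/10 → fails
(5, 6): LHS = 1/11, RHS = 11/30 → fails
(7, 7): LHS = 1/14, RHS = 2/7 → fails

No pair satisfies the claim.

Answer: None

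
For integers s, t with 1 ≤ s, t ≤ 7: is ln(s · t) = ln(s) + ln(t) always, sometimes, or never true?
The identity holds for every pair in the range. For instance at (s, t) = (4, 6): both sides equal ln(24) ≈ 3.178.

Answer: Always true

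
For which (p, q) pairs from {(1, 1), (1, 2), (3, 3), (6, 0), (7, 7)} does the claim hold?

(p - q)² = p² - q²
Testing each pair:
(1, 1): LHS = 0, RHS = 0 → holds
(1, 2): LHS = 1, RHS = -3 → fails
(3, 3): LHS = 0, RHS = 0 → holds
(6, 0): LHS = 36, RHS = 36 → holds
(7, 7): LHS = 0, RHS = 0 → holds

4 of 5 pairs satisfy the claim.

Answer: (1, 1), (3, 3), (6, 0), (7, 7)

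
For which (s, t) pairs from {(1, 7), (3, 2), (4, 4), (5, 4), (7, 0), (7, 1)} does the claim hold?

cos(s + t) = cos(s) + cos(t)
Testing each pair:
(1, 7): LHS = cos(8) ≈ -0.1455, RHS = cos(1) + cos(7) ≈ 1.294 → fails
(3, 2): LHS = cos(5) ≈ 0.2837, RHS = cos(3) + cos(2) ≈ -1.406 → fails
(4, 4): LHS = cos(8) ≈ -0.1455, RHS = 2·cos(4) ≈ -1.307 → fails
(5, 4): LHS = cos(9) ≈ -0.9111, RHS = cos(4) + cos(5) ≈ -0.37 → fails
(7, 0): LHS = cos(7) ≈ 0.7539, RHS = cos(7) + 1 ≈ 1.754 → fails
(7, 1): LHS = cos(8) ≈ -0.1455, RHS = cos(1) + cos(7) ≈ 1.294 → fails

No pair satisfies the claim.

Answer: None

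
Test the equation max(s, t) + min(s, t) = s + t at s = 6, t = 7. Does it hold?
Substituting s = 6, t = 7:

LHS = max(6, 7) + min(6, 7) = 13
RHS = 6 + 7 = 13

LHS = RHS, so the equation holds at this point.

Answer: Holds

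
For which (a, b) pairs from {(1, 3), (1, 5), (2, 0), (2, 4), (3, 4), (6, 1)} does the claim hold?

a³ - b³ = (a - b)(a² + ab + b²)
Testing each pair:
(1, 3): LHS = -26, RHS = -26 → holds
(1, 5): LHS = -124, RHS = -124 → holds
(2, 0): LHS = 8, RHS = 8 → holds
(2, 4): LHS = -56, RHS = -56 → holds
(3, 4): LHS = -37, RHS = -37 → holds
(6, 1): LHS = 215, RHS = 215 → holds

Every pair satisfies the claim.

Answer: All pairs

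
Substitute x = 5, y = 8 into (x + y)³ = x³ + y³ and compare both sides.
LHS = (5 + 8)³ = 2197
RHS = 5³ + 8³ = 637

LHS ≠ RHS, so the equation does not hold here.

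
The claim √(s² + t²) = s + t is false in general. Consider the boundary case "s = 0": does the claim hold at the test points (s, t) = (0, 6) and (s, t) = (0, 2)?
At (0, 6): LHS = 6, RHS = 6 → equal
At (0, 2): LHS = 2, RHS = 2 → equal

So the claim does hold at both of these boundary points, even though it is not an identity.

Answer: Yes, holds at both test points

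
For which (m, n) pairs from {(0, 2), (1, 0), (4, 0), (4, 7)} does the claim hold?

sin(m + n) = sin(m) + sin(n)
(0, 2), (1, 0), (4, 0)

Testing each pair:
(0, 2): LHS = sin(2) ≈ 0.9093, RHS = sin(2) ≈ 0.9093 → holds
(1, 0): LHS = sin(1) ≈ 0.8415, RHS = sin(1) ≈ 0.8415 → holds
(4, 0): LHS = sin(4) ≈ -0.7568, RHS = sin(4) ≈ -0.7568 → holds
(4, 7): LHS = sin(11) ≈ -1, RHS = sin(4) + sin(7) ≈ -0.09982 → fails

3 of 4 pairs satisfy the claim.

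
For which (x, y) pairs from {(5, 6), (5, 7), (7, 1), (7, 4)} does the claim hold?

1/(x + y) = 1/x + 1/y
Testing each pair:
(5, 6): LHS = 1/11, RHS = 11/30 → fails
(5, 7): LHS = 1/12, RHS = 12/35 → fails
(7, 1): LHS = 1/8, RHS = 8/7 → fails
(7, 4): LHS = 1/11, RHS = 11/28 → fails

No pair satisfies the claim.

Answer: None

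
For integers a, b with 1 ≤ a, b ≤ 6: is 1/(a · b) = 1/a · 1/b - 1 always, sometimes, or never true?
Never true

The claim fails for every pair in the range. For instance at (a, b) = (3, 5): LHS = 1/15, RHS = -14/15.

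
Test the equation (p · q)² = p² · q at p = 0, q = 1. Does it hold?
Substituting p = 0, q = 1:

LHS = (0 · 1)² = 0
RHS = 0² · 1 = 0

LHS = RHS, so the equation holds at this point.

Answer: Holds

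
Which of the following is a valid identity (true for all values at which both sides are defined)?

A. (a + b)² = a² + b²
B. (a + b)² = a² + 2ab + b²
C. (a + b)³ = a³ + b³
A: fails at (4, 5) — LHS = 81, RHS = 41.
B: holds — e.g. at (1, 1), both sides equal 4.
C: fails at (2, 7) — LHS = 729, RHS = 351.

Answer: B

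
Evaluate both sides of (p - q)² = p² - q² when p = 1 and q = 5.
LHS = (1 - 5)² = 16
RHS = 1² - 5² = -24

LHS ≠ RHS, so the equation does not hold here.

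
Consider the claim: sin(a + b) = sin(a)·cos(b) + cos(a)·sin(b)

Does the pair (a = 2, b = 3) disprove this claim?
Substituting a = 2, b = 3:
LHS = sin(2 + 3) = sin(5) ≈ -0.9589
RHS = sin(2)·cos(3) + cos(2)·sin(3) = sin(2)·cos(3) + sin(3)·cos(2) ≈ -0.9589

The sides agree, so this pair does not disprove the claim.

Answer: No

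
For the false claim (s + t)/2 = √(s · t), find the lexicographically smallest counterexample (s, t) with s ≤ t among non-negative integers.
(s, t) = (0, 1)

At (0, 0): both sides equal 0, so it holds there.

Substituting (0, 1) into the claim:
LHS = (0 + 1)/2 = 1/2
RHS = √(0 · 1) = 0

Since LHS ≠ RHS, this pair disproves the claim, and no lexicographically smaller pair (s ≤ t, non-negative integers) does.

For instance (0, 3) is also a counterexample (LHS = 3/2, RHS = 0), but it's lexicographically larger.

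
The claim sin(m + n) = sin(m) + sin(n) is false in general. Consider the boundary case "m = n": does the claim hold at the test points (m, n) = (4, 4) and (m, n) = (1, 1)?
At (4, 4): LHS = sin(8) ≈ 0.9894 ≠ RHS = 2·sin(4) ≈ -1.514
At (1, 1): LHS = sin(2) ≈ 0.9093 ≠ RHS = 2·sin(1) ≈ 1.683

Answer: No, fails at both test points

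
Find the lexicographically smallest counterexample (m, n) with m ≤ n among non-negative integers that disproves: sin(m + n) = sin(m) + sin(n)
(m, n) = (1, 1)

At (0, 2): both sides equal sin(2) ≈ 0.9093, so it holds there.
At (0, 5): both sides equal sin(5) ≈ -0.9589, so it holds there.

Substituting (1, 1) into the claim:
LHS = sin(1 + 1) = sin(2) ≈ 0.9093
RHS = sin(1) + sin(1) = 2·sin(1) ≈ 1.683

Since LHS ≠ RHS, this pair disproves the claim, and no lexicographically smaller pair (m ≤ n, non-negative integers) does.

For instance (1, 4) is also a counterexample (LHS = sin(5) ≈ -0.9589, RHS = sin(4) + sin(1) ≈ 0.08467), but it's lexicographically larger.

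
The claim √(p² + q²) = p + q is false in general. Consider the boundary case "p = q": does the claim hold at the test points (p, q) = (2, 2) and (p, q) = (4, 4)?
At (2, 2): LHS = 2·√(2) ≈ 2.828 ≠ RHS = 4
At (4, 4): LHS = 4·√(2) ≈ 5.657 ≠ RHS = 8

Answer: No, fails at both test points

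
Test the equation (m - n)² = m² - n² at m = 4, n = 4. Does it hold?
Holds

Substituting m = 4, n = 4:

LHS = (4 - 4)² = 0
RHS = 4² - 4² = 0

LHS = RHS, so the equation holds at this point.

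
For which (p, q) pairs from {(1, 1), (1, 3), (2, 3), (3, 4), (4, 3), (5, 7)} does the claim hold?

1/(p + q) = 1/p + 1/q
None

Testing each pair:
(1, 1): LHS = 1/2, RHS = 2 → fails
(1, 3): LHS = 1/4, RHS = 4/3 → fails
(2, 3): LHS = 1/5, RHS = 5/6 → fails
(3, 4): LHS = 1/7, RHS = 7/12 → fails
(4, 3): LHS = 1/7, RHS = 7/12 → fails
(5, 7): LHS = 1/12, RHS = 12/35 → fails

No pair satisfies the claim.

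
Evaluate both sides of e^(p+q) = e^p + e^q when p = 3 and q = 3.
LHS = e^(3+3) = e^6 ≈ 403.4
RHS = e^3 + e^3 = 2·e^3 ≈ 40.17

LHS ≠ RHS (they differ by about 363.3), so the equation does not hold here.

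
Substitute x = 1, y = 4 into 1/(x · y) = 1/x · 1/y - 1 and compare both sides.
LHS = 1/(1 · 4) = 1/4
RHS = 1/1 · 1/4 - 1 = -3/4

LHS ≠ RHS, so the equation does not hold here.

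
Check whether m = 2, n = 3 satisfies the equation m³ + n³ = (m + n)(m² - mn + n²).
Holds

Substituting m = 2, n = 3:

LHS = 2³ + 3³ = 35
RHS = (2 + 3)(2² - 2·3 + 3²) = 35

LHS = RHS, so the equation holds at this point.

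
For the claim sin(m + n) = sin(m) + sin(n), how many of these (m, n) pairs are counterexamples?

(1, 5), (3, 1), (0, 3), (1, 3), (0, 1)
Testing each pair:
(1, 5): LHS = sin(6) ≈ -0.2794, RHS = sin(5) + sin(1) ≈ -0.1175 → counterexample
(3, 1): LHS = sin(4) ≈ -0.7568, RHS = sin(3) + sin(1) ≈ 0.9826 → counterexample
(0, 3): LHS = sin(3) ≈ 0.1411, RHS = sin(3) ≈ 0.1411 → satisfies claim
(1, 3): LHS = sin(4) ≈ -0.7568, RHS = sin(3) + sin(1) ≈ 0.9826 → counterexample
(0, 1): LHS = sin(1) ≈ 0.8415, RHS = sin(1) ≈ 0.8415 → satisfies claim

That makes 3 counterexamples.

Answer: 3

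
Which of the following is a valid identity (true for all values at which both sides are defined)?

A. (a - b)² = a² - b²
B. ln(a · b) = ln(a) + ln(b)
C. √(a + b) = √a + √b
A: fails at (0, 1) — LHS = 1, RHS = -1.
B: holds — e.g. at (5, 5), both sides equal ln(25) ≈ 3.219.
C: fails at (4, 6) — LHS = √(10) ≈ 3.162, RHS = 2 + √(6) ≈ 4.449.

Answer: B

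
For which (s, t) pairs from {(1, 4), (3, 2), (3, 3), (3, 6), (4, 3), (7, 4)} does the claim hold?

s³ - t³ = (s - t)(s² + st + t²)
All pairs

Testing each pair:
(1, 4): LHS = -63, RHS = -63 → holds
(3, 2): LHS = 19, RHS = 19 → holds
(3, 3): LHS = 0, RHS = 0 → holds
(3, 6): LHS = -189, RHS = -189 → holds
(4, 3): LHS = 37, RHS = 37 → holds
(7, 4): LHS = 279, RHS = 279 → holds

Every pair satisfies the claim.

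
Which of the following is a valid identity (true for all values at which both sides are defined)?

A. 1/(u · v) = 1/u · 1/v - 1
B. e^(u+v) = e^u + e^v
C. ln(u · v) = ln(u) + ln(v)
A: fails at (2, 4) — LHS = 1/8, RHS = -7/8.
B: fails at (2, 5) — LHS = e^7 ≈ 1097, RHS = e^2 + e^5 ≈ 155.8.
C: holds — e.g. at (3, 5), both sides equal ln(15) ≈ 2.708.

Answer: C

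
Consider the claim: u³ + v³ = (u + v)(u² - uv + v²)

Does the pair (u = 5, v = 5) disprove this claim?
Substituting u = 5, v = 5:
LHS = 5³ + 5³ = 250
RHS = (5 + 5)(5² - 5·5 + 5²) = 250

The sides agree, so this pair does not disprove the claim.

Answer: No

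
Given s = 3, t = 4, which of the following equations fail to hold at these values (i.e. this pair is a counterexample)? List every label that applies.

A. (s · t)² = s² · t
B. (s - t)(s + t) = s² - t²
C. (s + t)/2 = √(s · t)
Evaluating each claim at the given values:
A. LHS = 144, RHS = 36 → fails here (LHS ≠ RHS)
B. LHS = -7, RHS = -7 → holds here (LHS = RHS)
C. LHS = 7/2, RHS = 2·√(3) ≈ 3.464 → fails here (LHS ≠ RHS)

Answer: A, C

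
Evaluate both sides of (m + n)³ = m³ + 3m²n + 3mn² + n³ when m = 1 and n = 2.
LHS = (1 + 2)³ = 27
RHS = 1³ + 3·1²·2 + 3·1·2² + 2³ = 27

LHS = RHS: the two sides agree.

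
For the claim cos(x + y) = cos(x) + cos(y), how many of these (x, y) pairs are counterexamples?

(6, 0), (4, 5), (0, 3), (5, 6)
4

Testing each pair:
(6, 0): LHS = cos(6) ≈ 0.9602, RHS = cos(6) + 1 ≈ 1.96 → counterexample
(4, 5): LHS = cos(9) ≈ -0.9111, RHS = cos(4) + cos(5) ≈ -0.37 → counterexample
(0, 3): LHS = cos(3) ≈ -0.99, RHS = cos(3) + 1 ≈ 0.01001 → counterexample
(5, 6): LHS = cos(11) ≈ 0.004426, RHS = cos(5) + cos(6) ≈ 1.244 → counterexample

That makes 4 counterexamples.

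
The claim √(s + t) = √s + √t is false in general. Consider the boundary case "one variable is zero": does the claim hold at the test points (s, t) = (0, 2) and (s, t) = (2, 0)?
At (0, 2): LHS = √(2) ≈ 1.414, RHS = √(2) ≈ 1.414 → equal
At (2, 0): LHS = √(2) ≈ 1.414, RHS = √(2) ≈ 1.414 → equal

So the claim does hold at both of these boundary points, even though it is not an identity.

Answer: Yes, holds at both test points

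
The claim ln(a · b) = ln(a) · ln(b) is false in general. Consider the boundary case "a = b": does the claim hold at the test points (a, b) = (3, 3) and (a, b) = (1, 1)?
At (3, 3): LHS = ln(9) ≈ 2.197 ≠ RHS = ln(3)² ≈ 1.207
At (1, 1): LHS = 0, RHS = 0 → equal

Answer: Only at (1, 1)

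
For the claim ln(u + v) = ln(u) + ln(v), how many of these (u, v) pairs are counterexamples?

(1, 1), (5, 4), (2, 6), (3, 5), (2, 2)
Testing each pair:
(1, 1): LHS = ln(2) ≈ 0.6931, RHS = 0 → counterexample
(5, 4): LHS = ln(9) ≈ 2.197, RHS = ln(4) + ln(5) ≈ 2.996 → counterexample
(2, 6): LHS = ln(8) ≈ 2.079, RHS = ln(2) + ln(6) ≈ 2.485 → counterexample
(3, 5): LHS = ln(8) ≈ 2.079, RHS = ln(3) + ln(5) ≈ 2.708 → counterexample
(2, 2): LHS = ln(4) ≈ 1.386, RHS = 2·ln(2) ≈ 1.386 → satisfies claim

That makes 4 counterexamples.

Answer: 4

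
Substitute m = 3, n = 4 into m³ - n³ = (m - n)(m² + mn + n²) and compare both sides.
LHS = 3³ - 4³ = -37
RHS = (3 - 4)(3² + 3·4 + 4²) = -37

LHS = RHS: the two sides agree.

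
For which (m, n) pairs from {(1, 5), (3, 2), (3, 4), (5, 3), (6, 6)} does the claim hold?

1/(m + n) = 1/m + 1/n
Testing each pair:
(1, 5): LHS = 1/6, RHS = 6/5 → fails
(3, 2): LHS = 1/5, RHS = 5/6 → fails
(3, 4): LHS = 1/7, RHS = 7/12 → fails
(5, 3): LHS = 1/8, RHS = 8/15 → fails
(6, 6): LHS = 1/12, RHS = 1/3 → fails

No pair satisfies the claim.

Answer: None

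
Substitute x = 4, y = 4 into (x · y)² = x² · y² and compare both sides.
LHS = (4 · 4)² = 256
RHS = 4² · 4² = 256

LHS = RHS: the two sides agree.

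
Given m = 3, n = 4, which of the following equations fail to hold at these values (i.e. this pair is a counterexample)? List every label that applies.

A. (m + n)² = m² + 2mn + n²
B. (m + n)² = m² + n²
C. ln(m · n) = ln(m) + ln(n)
Evaluating each claim at the given values:
A. LHS = 49, RHS = 49 → holds here (LHS = RHS)
B. LHS = 49, RHS = 25 → fails here (LHS ≠ RHS)
C. LHS = ln(12) ≈ 2.485, RHS = ln(3) + ln(4) ≈ 2.485 → holds here (LHS = RHS)

Answer: B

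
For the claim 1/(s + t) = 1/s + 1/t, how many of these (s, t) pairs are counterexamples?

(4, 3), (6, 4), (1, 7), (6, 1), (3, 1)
Testing each pair:
(4, 3): LHS = 1/7, RHS = 7/12 → counterexample
(6, 4): LHS = 1/10, RHS = 5/12 → counterexample
(1, 7): LHS = 1/8, RHS = 8/7 → counterexample
(6, 1): LHS = 1/7, RHS = 7/6 → counterexample
(3, 1): LHS = 1/4, RHS = 4/3 → counterexample

That makes 5 counterexamples.

Answer: 5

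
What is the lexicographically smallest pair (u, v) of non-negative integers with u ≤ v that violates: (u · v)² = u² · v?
(u, v) = (1, 2)

Substituting (1, 2) into the claim:
LHS = (1 · 2)² = 4
RHS = 1² · 2 = 2

Since LHS ≠ RHS, this pair disproves the claim, and no lexicographically smaller pair (u ≤ v, non-negative integers) does.

For instance (2, 5) is also a counterexample (LHS = 100, RHS = 20), but it's lexicographically larger.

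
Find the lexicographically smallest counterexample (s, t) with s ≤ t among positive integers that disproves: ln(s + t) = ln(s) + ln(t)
(s, t) = (1, 1)

Substituting (1, 1) into the claim:
LHS = ln(1 + 1) = ln(2) ≈ 0.6931
RHS = ln(1) + ln(1) = 0

Since LHS ≠ RHS, this pair disproves the claim, and no lexicographically smaller pair (s ≤ t, positive integers) does.

For instance (3, 3) is also a counterexample (LHS = ln(6) ≈ 1.792, RHS = 2·ln(3) ≈ 2.197), but it's lexicographically larger.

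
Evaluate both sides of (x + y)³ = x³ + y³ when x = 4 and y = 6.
LHS = (4 + 6)³ = 1000
RHS = 4³ + 6³ = 280

LHS ≠ RHS, so the equation does not hold here.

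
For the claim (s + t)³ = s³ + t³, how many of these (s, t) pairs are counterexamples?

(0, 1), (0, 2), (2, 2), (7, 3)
Testing each pair:
(0, 1): LHS = 1, RHS = 1 → satisfies claim
(0, 2): LHS = 8, RHS = 8 → satisfies claim
(2, 2): LHS = 64, RHS = 16 → counterexample
(7, 3): LHS = 1000, RHS = 370 → counterexample

That makes 2 counterexamples.

Answer: 2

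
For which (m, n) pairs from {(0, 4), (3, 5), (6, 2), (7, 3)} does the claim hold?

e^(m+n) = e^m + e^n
None

Testing each pair:
(0, 4): LHS = e^4 ≈ 54.6, RHS = 1 + e^4 ≈ 55.6 → fails
(3, 5): LHS = e^8 ≈ 2981, RHS = e^3 + e^5 ≈ 168.5 → fails
(6, 2): LHS = e^8 ≈ 2981, RHS = e^2 + e^6 ≈ 410.8 → fails
(7, 3): LHS = e^10 ≈ 22026.5, RHS = e^3 + e^7 ≈ 1117 → fails

No pair satisfies the claim.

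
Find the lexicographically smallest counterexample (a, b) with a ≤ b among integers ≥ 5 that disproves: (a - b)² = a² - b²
Substituting (5, 6) into the claim:
LHS = (5 - 6)² = 1
RHS = 5² - 6² = -11

Since LHS ≠ RHS, this pair disproves the claim, and no lexicographically smaller pair (a ≤ b, integers ≥ 5) does.

For instance (9, 12) is also a counterexample (LHS = 9, RHS = -63), but it's lexicographically larger.

Answer: (a, b) = (5, 6)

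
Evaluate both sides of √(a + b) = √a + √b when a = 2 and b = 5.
LHS = √(2 + 5) = √(7) ≈ 2.646
RHS = √2 + √5 = √(2) + √(5) ≈ 3.65

LHS ≠ RHS (they differ by about 1.005), so the equation does not hold here.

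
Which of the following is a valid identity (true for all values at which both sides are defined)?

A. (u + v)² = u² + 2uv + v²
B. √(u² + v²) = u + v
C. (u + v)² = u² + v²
A

A: holds — e.g. at (6, 7), both sides equal 169.
B: fails at (5, 8) — LHS = √(89) ≈ 9.434, RHS = 13.
C: fails at (1, 5) — LHS = 36, RHS = 26.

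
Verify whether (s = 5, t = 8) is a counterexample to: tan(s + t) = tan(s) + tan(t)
Substituting s = 5, t = 8:
LHS = tan(5 + 8) = tan(13) ≈ 0.463
RHS = tan(5) + tan(8) ≈ -10.18

Since LHS ≠ RHS, this pair disproves the claim.

Answer: Yes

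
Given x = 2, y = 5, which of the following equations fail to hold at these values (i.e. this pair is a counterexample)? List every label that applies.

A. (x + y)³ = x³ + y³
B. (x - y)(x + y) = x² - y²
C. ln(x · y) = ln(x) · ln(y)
A, C

Evaluating each claim at the given values:
A. LHS = 343, RHS = 133 → fails here (LHS ≠ RHS)
B. LHS = -21, RHS = -21 → holds here (LHS = RHS)
C. LHS = ln(10) ≈ 2.303, RHS = ln(2)·ln(5) ≈ 1.116 → fails here (LHS ≠ RHS)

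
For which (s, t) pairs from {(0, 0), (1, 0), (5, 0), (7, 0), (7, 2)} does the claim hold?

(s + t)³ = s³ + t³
(0, 0), (1, 0), (5, 0), (7, 0)

Testing each pair:
(0, 0): LHS = 0, RHS = 0 → holds
(1, 0): LHS = 1, RHS = 1 → holds
(5, 0): LHS = 125, RHS = 125 → holds
(7, 0): LHS = 343, RHS = 343 → holds
(7, 2): LHS = 729, RHS = 351 → fails

4 of 5 pairs satisfy the claim.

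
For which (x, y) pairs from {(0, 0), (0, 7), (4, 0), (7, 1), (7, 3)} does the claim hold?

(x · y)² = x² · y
Testing each pair:
(0, 0): LHS = 0, RHS = 0 → holds
(0, 7): LHS = 0, RHS = 0 → holds
(4, 0): LHS = 0, RHS = 0 → holds
(7, 1): LHS = 49, RHS = 49 → holds
(7, 3): LHS = 441, RHS = 147 → fails

4 of 5 pairs satisfy the claim.

Answer: (0, 0), (0, 7), (4, 0), (7, 1)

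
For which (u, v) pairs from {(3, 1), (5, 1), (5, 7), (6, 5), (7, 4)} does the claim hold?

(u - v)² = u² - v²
Testing each pair:
(3, 1): LHS = 4, RHS = 8 → fails
(5, 1): LHS = 16, RHS = 24 → fails
(5, 7): LHS = 4, RHS = -24 → fails
(6, 5): LHS = 1, RHS = 11 → fails
(7, 4): LHS = 9, RHS = 33 → fails

No pair satisfies the claim.

Answer: None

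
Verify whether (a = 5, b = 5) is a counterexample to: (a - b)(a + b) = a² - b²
No

Substituting a = 5, b = 5:
LHS = (5 - 5)(5 + 5) = 0
RHS = 5² - 5² = 0

The sides agree, so this pair does not disprove the claim.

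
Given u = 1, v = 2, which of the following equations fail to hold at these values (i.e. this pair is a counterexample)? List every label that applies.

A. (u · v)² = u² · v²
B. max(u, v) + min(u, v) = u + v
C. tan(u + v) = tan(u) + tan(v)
Evaluating each claim at the given values:
A. LHS = 4, RHS = 4 → holds here (LHS = RHS)
B. LHS = 3, RHS = 3 → holds here (LHS = RHS)
C. LHS = tan(3) ≈ -0.1425, RHS = tan(2) + tan(1) ≈ -0.6276 → fails here (LHS ≠ RHS)

Answer: C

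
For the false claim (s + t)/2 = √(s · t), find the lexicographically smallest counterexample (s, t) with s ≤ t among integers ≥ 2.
Substituting (2, 3) into the claim:
LHS = (2 + 3)/2 = 5/2
RHS = √(2 · 3) = √(6) ≈ 2.449

Since LHS ≠ RHS, this pair disproves the claim, and no lexicographically smaller pair (s ≤ t, integers ≥ 2) does.

For instance (3, 7) is also a counterexample (LHS = 5, RHS = √(21) ≈ 4.583), but it's lexicographically larger.

Answer: (s, t) = (2, 3)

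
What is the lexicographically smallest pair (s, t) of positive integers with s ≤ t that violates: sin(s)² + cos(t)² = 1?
At (1, 1): both sides equal 1, so it holds there.

Substituting (1, 2) into the claim:
LHS = sin(1)² + cos(2)² ≈ 0.8813
RHS = 1

Since LHS ≠ RHS, this pair disproves the claim, and no lexicographically smaller pair (s ≤ t, positive integers) does.

For instance (2, 5) is also a counterexample (LHS = cos(5)² + sin(2)² ≈ 0.9073, RHS = 1), but it's lexicographically larger.

Answer: (s, t) = (1, 2)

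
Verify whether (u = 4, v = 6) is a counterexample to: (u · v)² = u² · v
Yes

Substituting u = 4, v = 6:
LHS = (4 · 6)² = 576
RHS = 4² · 6 = 96

Since LHS ≠ RHS, this pair disproves the claim.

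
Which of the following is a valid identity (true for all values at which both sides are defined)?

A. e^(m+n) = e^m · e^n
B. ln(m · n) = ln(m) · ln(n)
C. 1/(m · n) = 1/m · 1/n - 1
A

A: holds — e.g. at (1, 2), both sides equal e^3 ≈ 20.09.
B: fails at (5, 8) — LHS = ln(40) ≈ 3.689, RHS = ln(5)·ln(8) ≈ 3.347.
C: fails at (1, 5) — LHS = 1/5, RHS = -4/5.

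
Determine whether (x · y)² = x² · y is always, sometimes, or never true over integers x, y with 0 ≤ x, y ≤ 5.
Sometimes true

It holds at (x, y) = (5, 1) (both sides equal 25), but fails at (x, y) = (4, 3) (LHS = 144, RHS = 48).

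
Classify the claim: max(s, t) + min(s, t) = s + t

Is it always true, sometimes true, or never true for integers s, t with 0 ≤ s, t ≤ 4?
The identity holds for every pair in the range. For instance at (s, t) = (3, 0): both sides equal 3.

Answer: Always true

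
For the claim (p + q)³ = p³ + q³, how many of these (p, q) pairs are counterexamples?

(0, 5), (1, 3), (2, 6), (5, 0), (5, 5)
3

Testing each pair:
(0, 5): LHS = 125, RHS = 125 → satisfies claim
(1, 3): LHS = 64, RHS = 28 → counterexample
(2, 6): LHS = 512, RHS = 224 → counterexample
(5, 0): LHS = 125, RHS = 125 → satisfies claim
(5, 5): LHS = 1000, RHS = 250 → counterexample

That makes 3 counterexamples.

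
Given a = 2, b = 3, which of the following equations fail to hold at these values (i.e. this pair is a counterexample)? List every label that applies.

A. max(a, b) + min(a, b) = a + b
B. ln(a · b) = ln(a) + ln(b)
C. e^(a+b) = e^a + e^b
Evaluating each claim at the given values:
A. LHS = 5, RHS = 5 → holds here (LHS = RHS)
B. LHS = ln(6) ≈ 1.792, RHS = ln(2) + ln(3) ≈ 1.792 → holds here (LHS = RHS)
C. LHS = e^5 ≈ 148.4, RHS = e^2 + e^3 ≈ 27.47 → fails here (LHS ≠ RHS)

Answer: C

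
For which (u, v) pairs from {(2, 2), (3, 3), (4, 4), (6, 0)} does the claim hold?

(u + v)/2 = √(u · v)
(2, 2), (3, 3), (4, 4)

Testing each pair:
(2, 2): LHS = 2, RHS = 2 → holds
(3, 3): LHS = 3, RHS = 3 → holds
(4, 4): LHS = 4, RHS = 4 → holds
(6, 0): LHS = 3, RHS = 0 → fails

3 of 4 pairs satisfy the claim.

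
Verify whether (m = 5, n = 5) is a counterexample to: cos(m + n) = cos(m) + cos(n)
Substituting m = 5, n = 5:
LHS = cos(5 + 5) = cos(10) ≈ -0.8391
RHS = cos(5) + cos(5) = 2·cos(5) ≈ 0.5673

Since LHS ≠ RHS, this pair disproves the claim.

Answer: Yes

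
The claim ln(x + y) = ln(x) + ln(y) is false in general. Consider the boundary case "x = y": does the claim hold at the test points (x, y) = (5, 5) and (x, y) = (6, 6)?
No, fails at both test points

At (5, 5): LHS = ln(10) ≈ 2.303 ≠ RHS = 2·ln(5) ≈ 3.219
At (6, 6): LHS = ln(12) ≈ 2.485 ≠ RHS = 2·ln(6) ≈ 3.584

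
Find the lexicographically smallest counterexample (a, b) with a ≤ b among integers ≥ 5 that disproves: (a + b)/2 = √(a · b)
At (5, 5): both sides equal 5, so it holds there.

Substituting (5, 6) into the claim:
LHS = (5 + 6)/2 = 11/2
RHS = √(5 · 6) = √(30) ≈ 5.477

Since LHS ≠ RHS, this pair disproves the claim, and no lexicographically smaller pair (a ≤ b, integers ≥ 5) does.

For instance (9, 11) is also a counterexample (LHS = 10, RHS = 3·√(11) ≈ 9.95), but it's lexicographically larger.

Answer: (a, b) = (5, 6)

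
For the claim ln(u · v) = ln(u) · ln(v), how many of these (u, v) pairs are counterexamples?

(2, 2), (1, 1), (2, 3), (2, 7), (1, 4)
4

Testing each pair:
(2, 2): LHS = ln(4) ≈ 1.386, RHS = ln(2)² ≈ 0.4805 → counterexample
(1, 1): LHS = 0, RHS = 0 → satisfies claim
(2, 3): LHS = ln(6) ≈ 1.792, RHS = ln(2)·ln(3) ≈ 0.7615 → counterexample
(2, 7): LHS = ln(14) ≈ 2.639, RHS = ln(2)·ln(7) ≈ 1.349 → counterexample
(1, 4): LHS = ln(4) ≈ 1.386, RHS = 0 → counterexample

That makes 4 counterexamples.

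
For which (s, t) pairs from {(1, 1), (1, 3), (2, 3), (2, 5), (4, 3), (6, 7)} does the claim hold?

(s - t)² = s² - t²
(1, 1)

Testing each pair:
(1, 1): LHS = 0, RHS = 0 → holds
(1, 3): LHS = 4, RHS = -8 → fails
(2, 3): LHS = 1, RHS = -5 → fails
(2, 5): LHS = 9, RHS = -21 → fails
(4, 3): LHS = 1, RHS = 7 → fails
(6, 7): LHS = 1, RHS = -13 → fails

1 of 6 pairs satisfies the claim.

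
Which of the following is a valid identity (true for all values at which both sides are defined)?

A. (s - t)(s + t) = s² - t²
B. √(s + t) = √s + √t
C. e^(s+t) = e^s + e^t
A: holds — e.g. at (3, 3), both sides equal 0.
B: fails at (4, 6) — LHS = √(10) ≈ 3.162, RHS = 2 + √(6) ≈ 4.449.
C: fails at (2, 5) — LHS = e^7 ≈ 1097, RHS = e^2 + e^5 ≈ 155.8.

Answer: A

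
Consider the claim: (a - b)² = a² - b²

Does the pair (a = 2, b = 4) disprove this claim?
Yes

Substituting a = 2, b = 4:
LHS = (2 - 4)² = 4
RHS = 2² - 4² = -12

Since LHS ≠ RHS, this pair disproves the claim.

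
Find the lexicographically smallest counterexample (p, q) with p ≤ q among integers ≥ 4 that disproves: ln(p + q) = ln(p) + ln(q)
(p, q) = (4, 4)

Substituting (4, 4) into the claim:
LHS = ln(4 + 4) = ln(8) ≈ 2.079
RHS = ln(4) + ln(4) = 2·ln(4) ≈ 2.773

Since LHS ≠ RHS, this pair disproves the claim, and no lexicographically smaller pair (p ≤ q, integers ≥ 4) does.

For instance (6, 7) is also a counterexample (LHS = ln(13) ≈ 2.565, RHS = ln(6) + ln(7) ≈ 3.738), but it's lexicographically larger.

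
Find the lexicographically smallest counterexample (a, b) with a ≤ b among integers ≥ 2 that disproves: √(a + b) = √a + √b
Substituting (2, 2) into the claim:
LHS = √(2 + 2) = 2
RHS = √2 + √2 = 2·√(2) ≈ 2.828

Since LHS ≠ RHS, this pair disproves the claim, and no lexicographically smaller pair (a ≤ b, integers ≥ 2) does.

For instance (3, 7) is also a counterexample (LHS = √(10) ≈ 3.162, RHS = √(3) + √(7) ≈ 4.378), but it's lexicographically larger.

Answer: (a, b) = (2, 2)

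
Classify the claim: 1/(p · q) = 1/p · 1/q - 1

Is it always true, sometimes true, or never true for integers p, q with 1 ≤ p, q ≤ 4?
The claim fails for every pair in the range. For instance at (p, q) = (4, 4): LHS = 1/16, RHS = -15/16.

Answer: Never true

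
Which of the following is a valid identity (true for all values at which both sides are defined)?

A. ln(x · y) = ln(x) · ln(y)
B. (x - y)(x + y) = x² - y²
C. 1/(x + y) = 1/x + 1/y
B

A: fails at (2, 3) — LHS = ln(6) ≈ 1.792, RHS = ln(2)·ln(3) ≈ 0.7615.
B: holds — e.g. at (1, 4), both sides equal -15.
C: fails at (3, 7) — LHS = 1/10, RHS = 10/21.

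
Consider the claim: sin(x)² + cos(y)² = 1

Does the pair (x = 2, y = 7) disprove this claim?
Yes

Substituting x = 2, y = 7:
LHS = sin(2)² + cos(7)² ≈ 1.395
RHS = 1

Since LHS ≠ RHS, this pair disproves the claim.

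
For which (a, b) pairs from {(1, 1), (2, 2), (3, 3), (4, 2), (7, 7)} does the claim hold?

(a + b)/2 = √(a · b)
(1, 1), (2, 2), (3, 3), (7, 7)

Testing each pair:
(1, 1): LHS = 1, RHS = 1 → holds
(2, 2): LHS = 2, RHS = 2 → holds
(3, 3): LHS = 3, RHS = 3 → holds
(4, 2): LHS = 3, RHS = 2·√(2) ≈ 2.828 → fails
(7, 7): LHS = 7, RHS = 7 → holds

4 of 5 pairs satisfy the claim.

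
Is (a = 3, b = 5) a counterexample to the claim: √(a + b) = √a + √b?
Substituting a = 3, b = 5:
LHS = √(3 + 5) = 2·√(2) ≈ 2.828
RHS = √3 + √5 = √(3) + √(5) ≈ 3.968

Since LHS ≠ RHS, this pair disproves the claim.

Answer: Yes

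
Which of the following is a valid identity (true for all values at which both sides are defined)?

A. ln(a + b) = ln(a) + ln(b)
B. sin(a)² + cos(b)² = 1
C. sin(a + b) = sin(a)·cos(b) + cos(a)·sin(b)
A: fails at (5, 5) — LHS = ln(10) ≈ 2.303, RHS = 2·ln(5) ≈ 3.219.
B: fails at (3, 5) — LHS = sin(3)² + cos(5)² ≈ 0.1004, RHS = 1.
C: holds — e.g. at (0, 1), both sides equal sin(1) ≈ 0.8415.

Answer: C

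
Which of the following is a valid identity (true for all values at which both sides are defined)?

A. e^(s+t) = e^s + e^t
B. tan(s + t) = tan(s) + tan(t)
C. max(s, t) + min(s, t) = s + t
A: fails at (2, 7) — LHS = e^9 ≈ 8103, RHS = e^2 + e^7 ≈ 1104.
B: fails at (2, 3) — LHS = tan(5) ≈ -3.381, RHS = tan(2) + tan(3) ≈ -2.328.
C: holds — e.g. at (5, 8), both sides equal 13.

Answer: C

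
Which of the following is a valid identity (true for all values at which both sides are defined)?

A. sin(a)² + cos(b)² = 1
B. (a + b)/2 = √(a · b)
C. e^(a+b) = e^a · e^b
A: fails at (3, 5) — LHS = sin(3)² + cos(5)² ≈ 0.1004, RHS = 1.
B: fails at (2, 3) — LHS = 5/2, RHS = √(6) ≈ 2.449.
C: holds — e.g. at (1, 3), both sides equal e^4 ≈ 54.6.

Answer: C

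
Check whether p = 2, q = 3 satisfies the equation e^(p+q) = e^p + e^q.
Fails

Substituting p = 2, q = 3:

LHS = e^(2+3) = e^5 ≈ 148.4
RHS = e^2 + e^3 ≈ 27.47

LHS ≠ RHS, so the equation does not hold at this point.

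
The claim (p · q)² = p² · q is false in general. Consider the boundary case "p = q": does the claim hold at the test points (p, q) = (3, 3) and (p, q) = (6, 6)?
At (3, 3): LHS = 81 ≠ RHS = 27
At (6, 6): LHS = 1296 ≠ RHS = 216

Answer: No, fails at both test points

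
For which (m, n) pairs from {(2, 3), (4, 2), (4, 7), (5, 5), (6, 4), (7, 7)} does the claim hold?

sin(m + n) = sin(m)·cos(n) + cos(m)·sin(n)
Testing each pair:
(2, 3): LHS = sin(5) ≈ -0.9589, RHS = sin(2)·cos(3) + sin(3)·cos(2) ≈ -0.9589 → holds
(4, 2): LHS = sin(6) ≈ -0.2794, RHS = sin(2)·cos(4) + sin(4)·cos(2) ≈ -0.2794 → holds
(4, 7): LHS = sin(11) ≈ -1, RHS = sin(4)·cos(7) + sin(7)·cos(4) ≈ -1 → holds
(5, 5): LHS = sin(10) ≈ -0.544, RHS = 2·sin(5)·cos(5) ≈ -0.544 → holds
(6, 4): LHS = sin(10) ≈ -0.544, RHS = sin(4)·cos(6) + sin(6)·cos(4) ≈ -0.544 → holds
(7, 7): LHS = sin(14) ≈ 0.9906, RHS = 2·sin(7)·cos(7) ≈ 0.9906 → holds

Every pair satisfies the claim.

Answer: All pairs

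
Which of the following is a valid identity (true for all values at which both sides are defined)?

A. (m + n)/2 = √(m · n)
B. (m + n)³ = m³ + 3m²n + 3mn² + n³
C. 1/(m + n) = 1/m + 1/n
B

A: fails at (2, 4) — LHS = 3, RHS = 2·√(2) ≈ 2.828.
B: holds — e.g. at (4, 4), both sides equal 512.
C: fails at (3, 3) — LHS = 1/6, RHS = 2/3.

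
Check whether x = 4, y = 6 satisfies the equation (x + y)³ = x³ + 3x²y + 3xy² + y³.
Substituting x = 4, y = 6:

LHS = (4 + 6)³ = 1000
RHS = 4³ + 3·4²·6 + 3·4·6² + 6³ = 1000

LHS = RHS, so the equation holds at this point.

Answer: Holds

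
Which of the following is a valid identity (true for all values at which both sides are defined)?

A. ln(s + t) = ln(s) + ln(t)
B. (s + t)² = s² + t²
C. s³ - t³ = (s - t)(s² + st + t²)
A: fails at (1, 2) — LHS = ln(3) ≈ 1.099, RHS = ln(2) ≈ 0.6931.
B: fails at (1, 2) — LHS = 9, RHS = 5.
C: holds — e.g. at (2, 3), both sides equal -19.

Answer: C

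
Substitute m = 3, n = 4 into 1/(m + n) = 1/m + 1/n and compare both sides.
LHS = 1/(3 + 4) = 1/7
RHS = 1/3 + 1/4 = 7/12

LHS ≠ RHS, so the equation does not hold here.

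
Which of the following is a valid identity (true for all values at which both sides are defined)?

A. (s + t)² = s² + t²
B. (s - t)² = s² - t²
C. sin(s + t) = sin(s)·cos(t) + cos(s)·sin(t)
C

A: fails at (1, 1) — LHS = 4, RHS = 2.
B: fails at (3, 5) — LHS = 4, RHS = -16.
C: holds — e.g. at (1, 3), both sides equal sin(4) ≈ -0.7568.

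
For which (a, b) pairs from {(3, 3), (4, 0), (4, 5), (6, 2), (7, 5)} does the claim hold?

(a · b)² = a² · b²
Testing each pair:
(3, 3): LHS = 81, RHS = 81 → holds
(4, 0): LHS = 0, RHS = 0 → holds
(4, 5): LHS = 400, RHS = 400 → holds
(6, 2): LHS = 144, RHS = 144 → holds
(7, 5): LHS = 1225, RHS = 1225 → holds

Every pair satisfies the claim.

Answer: All pairs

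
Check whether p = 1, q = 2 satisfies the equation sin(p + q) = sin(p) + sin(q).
Substituting p = 1, q = 2:

LHS = sin(1 + 2) = sin(3) ≈ 0.1411
RHS = sin(1) + sin(2) ≈ 1.751

LHS ≠ RHS, so the equation does not hold at this point.

Answer: Fails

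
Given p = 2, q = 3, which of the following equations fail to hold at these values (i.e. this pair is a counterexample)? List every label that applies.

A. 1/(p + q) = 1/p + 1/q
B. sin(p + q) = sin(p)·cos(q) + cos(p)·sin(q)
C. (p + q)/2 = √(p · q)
Evaluating each claim at the given values:
A. LHS = 1/5, RHS = 5/6 → fails here (LHS ≠ RHS)
B. LHS = sin(5) ≈ -0.9589, RHS = sin(2)·cos(3) + sin(3)·cos(2) ≈ -0.9589 → holds here (LHS = RHS)
C. LHS = 5/2, RHS = √(6) ≈ 2.449 → fails here (LHS ≠ RHS)

Answer: A, C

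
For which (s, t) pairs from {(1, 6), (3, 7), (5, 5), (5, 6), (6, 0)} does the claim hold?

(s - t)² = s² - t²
Testing each pair:
(1, 6): LHS = 25, RHS = -35 → fails
(3, 7): LHS = 16, RHS = -40 → fails
(5, 5): LHS = 0, RHS = 0 → holds
(5, 6): LHS = 1, RHS = -11 → fails
(6, 0): LHS = 36, RHS = 36 → holds

2 of 5 pairs satisfy the claim.

Answer: (5, 5), (6, 0)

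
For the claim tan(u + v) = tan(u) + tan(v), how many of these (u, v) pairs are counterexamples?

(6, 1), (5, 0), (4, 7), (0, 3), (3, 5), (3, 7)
4

Testing each pair:
(6, 1): LHS = tan(7) ≈ 0.8714, RHS = tan(6) + tan(1) ≈ 1.266 → counterexample
(5, 0): LHS = tan(5) ≈ -3.381, RHS = tan(5) ≈ -3.381 → satisfies claim
(4, 7): LHS = tan(11) ≈ -226, RHS = tan(7) + tan(4) ≈ 2.029 → counterexample
(0, 3): LHS = tan(3) ≈ -0.1425, RHS = tan(3) ≈ -0.1425 → satisfies claim
(3, 5): LHS = tan(8) ≈ -6.8, RHS = tan(5) + tan(3) ≈ -3.523 → counterexample
(3, 7): LHS = tan(10) ≈ 0.6484, RHS = tan(3) + tan(7) ≈ 0.7289 → counterexample

That makes 4 counterexamples.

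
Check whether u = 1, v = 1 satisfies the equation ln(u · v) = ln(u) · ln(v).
Substituting u = 1, v = 1:

LHS = ln(1 · 1) = 0
RHS = ln(1) · ln(1) = 0

LHS = RHS, so the equation holds at this point.

Answer: Holds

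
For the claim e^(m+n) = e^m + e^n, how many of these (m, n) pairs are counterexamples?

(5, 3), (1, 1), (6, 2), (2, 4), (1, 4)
5

Testing each pair:
(5, 3): LHS = e^8 ≈ 2981, RHS = e^3 + e^5 ≈ 168.5 → counterexample
(1, 1): LHS = e^2 ≈ 7.389, RHS = 2·e ≈ 5.437 → counterexample
(6, 2): LHS = e^8 ≈ 2981, RHS = e^2 + e^6 ≈ 410.8 → counterexample
(2, 4): LHS = e^6 ≈ 403.4, RHS = e^2 + e^4 ≈ 61.99 → counterexample
(1, 4): LHS = e^5 ≈ 148.4, RHS = e + e^4 ≈ 57.32 → counterexample

That makes 5 counterexamples.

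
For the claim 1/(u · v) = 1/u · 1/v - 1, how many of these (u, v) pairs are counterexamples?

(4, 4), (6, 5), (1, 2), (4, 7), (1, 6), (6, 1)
6

Testing each pair:
(4, 4): LHS = 1/16, RHS = -15/16 → counterexample
(6, 5): LHS = 1/30, RHS = -29/30 → counterexample
(1, 2): LHS = 1/2, RHS = -1/2 → counterexample
(4, 7): LHS = 1/28, RHS = -27/28 → counterexample
(1, 6): LHS = 1/6, RHS = -5/6 → counterexample
(6, 1): LHS = 1/6, RHS = -5/6 → counterexample

That makes 6 counterexamples.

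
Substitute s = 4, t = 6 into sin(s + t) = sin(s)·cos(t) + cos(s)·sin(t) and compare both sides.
LHS = sin(4 + 6) = sin(10) ≈ -0.544
RHS = sin(4)·cos(6) + cos(4)·sin(6) = sin(4)·cos(6) + sin(6)·cos(4) ≈ -0.544

LHS = RHS: the two sides agree.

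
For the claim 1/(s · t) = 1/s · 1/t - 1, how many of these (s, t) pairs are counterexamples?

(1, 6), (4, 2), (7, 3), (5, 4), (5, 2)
5

Testing each pair:
(1, 6): LHS = 1/6, RHS = -5/6 → counterexample
(4, 2): LHS = 1/8, RHS = -7/8 → counterexample
(7, 3): LHS = 1/21, RHS = -20/21 → counterexample
(5, 4): LHS = 1/20, RHS = -19/20 → counterexample
(5, 2): LHS = 1/10, RHS = -9/10 → counterexample

That makes 5 counterexamples.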